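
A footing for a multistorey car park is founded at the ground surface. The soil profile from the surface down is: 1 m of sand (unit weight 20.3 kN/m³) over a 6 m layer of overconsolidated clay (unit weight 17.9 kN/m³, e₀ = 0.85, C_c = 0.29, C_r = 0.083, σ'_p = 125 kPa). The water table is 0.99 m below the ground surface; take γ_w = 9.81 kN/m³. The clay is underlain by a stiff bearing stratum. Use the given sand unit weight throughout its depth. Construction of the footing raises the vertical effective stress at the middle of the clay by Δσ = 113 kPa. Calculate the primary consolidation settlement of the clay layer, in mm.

Mid-depth of clay below the ground surface: z = 1 + 6/2 = 4 m.
Total vertical stress at mid-clay: σ_v = 20.3×1 + 17.9×3 = 74 kPa.
Pore pressure: u = 9.81×(4 − 0.99) = 29.528 kPa.
Initial effective stress: σ'_0 = σ_v − u = 74 − 29.528 = 44.472 kPa.
Final effective stress: σ'_f = 44.472 + 113 = 157.47 kPa.
σ'_f = 157.47 > σ'_p = 125 kPa, so the stress path crosses the preconsolidation pressure — recompression up to σ'_p, then virgin compression beyond:
S_c = H/(1+e₀)·[C_r·log₁₀(σ'_p/σ'_0) + C_c·log₁₀(σ'_f/σ'_p)]
    = 6/1.85 × [0.083×log₁₀(125/44.472) + 0.29×log₁₀(157.47/125)]
    = 3.2432 × [0.037252 + 0.029083] = 0.2151 m

S_c ≈ 215 mm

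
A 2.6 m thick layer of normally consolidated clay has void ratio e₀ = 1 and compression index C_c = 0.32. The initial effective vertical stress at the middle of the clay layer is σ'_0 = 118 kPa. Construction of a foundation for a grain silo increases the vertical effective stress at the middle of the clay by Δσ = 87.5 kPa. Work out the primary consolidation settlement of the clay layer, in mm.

S_c ≈ 100 mm

Final effective stress: σ'_f = σ'_0 + Δσ = 118 + 87.5 = 205.5 kPa.
Normally consolidated clay, so the full stress increment lies on the virgin compression line:
S_c = C_c·H/(1+e₀)·log₁₀(σ'_f/σ'_0) = 0.32×2.6/(1+1)×log₁₀(205.5/118)
    = 0.416 × 0.24093 = 0.1002 m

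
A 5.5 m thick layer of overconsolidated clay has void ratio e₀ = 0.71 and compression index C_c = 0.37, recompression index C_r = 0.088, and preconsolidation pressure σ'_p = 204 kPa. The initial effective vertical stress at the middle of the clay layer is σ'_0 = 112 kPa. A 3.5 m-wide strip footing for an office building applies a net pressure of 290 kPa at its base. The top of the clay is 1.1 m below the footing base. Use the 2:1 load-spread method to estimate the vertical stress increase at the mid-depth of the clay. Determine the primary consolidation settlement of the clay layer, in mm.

Mid-depth of clay below the footing base: z = 1.1 + 5.5/2 = 3.85 m.
Stress increase at mid-clay by the 2:1 spreading method:
Δσ = qB/(B+z) = 290×3.5/(3.5+3.85) = 138.1 kPa
Final effective stress: σ'_f = 112 + 138.1 = 250.1 kPa.
σ'_f = 250.1 > σ'_p = 204 kPa, so the stress path crosses the preconsolidation pressure — recompression up to σ'_p, then virgin compression beyond:
S_c = H/(1+e₀)·[C_r·log₁₀(σ'_p/σ'_0) + C_c·log₁₀(σ'_f/σ'_p)]
    = 5.5/1.71 × [0.088×log₁₀(204/112) + 0.37×log₁₀(250.1/204)]
    = 3.2164 × [0.022916 + 0.032739] = 0.179 m

S_c ≈ 179 mm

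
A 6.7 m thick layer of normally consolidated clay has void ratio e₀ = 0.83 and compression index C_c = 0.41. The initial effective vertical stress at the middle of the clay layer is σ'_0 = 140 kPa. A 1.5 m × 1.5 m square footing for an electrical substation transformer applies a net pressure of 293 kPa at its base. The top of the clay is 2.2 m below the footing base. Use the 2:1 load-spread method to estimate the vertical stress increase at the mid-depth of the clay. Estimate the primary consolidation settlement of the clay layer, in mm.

Mid-depth of clay below the footing base: z = 2.2 + 6.7/2 = 5.55 m.
Stress increase at mid-clay by the 2:1 spreading method:
Δσ = qBL/((B+z)(L+z)) = 293×1.5×1.5/((1.5+5.55)(1.5+5.55)) = 13.264 kPa
Final effective stress: σ'_f = σ'_0 + Δσ = 140 + 13.264 = 153.26 kPa.
Normally consolidated clay, so the full stress increment lies on the virgin compression line:
S_c = C_c·H/(1+e₀)·log₁₀(σ'_f/σ'_0) = 0.41×6.7/(1+0.83)×log₁₀(153.26/140)
    = 1.5011 × 0.039301 = 0.05899 m

S_c ≈ 59 mm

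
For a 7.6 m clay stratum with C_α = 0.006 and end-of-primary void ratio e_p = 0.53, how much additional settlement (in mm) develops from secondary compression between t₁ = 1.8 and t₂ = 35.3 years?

Secondary compression: S_s = C_α·H/(1+e_p)·log₁₀(t₂/t₁)
S_s = 0.006×7.6/(1+0.53)×log₁₀(35.3/1.8)
    = 0.0298 × 1.293 = 0.03852 m

S_s ≈ 38.5 mm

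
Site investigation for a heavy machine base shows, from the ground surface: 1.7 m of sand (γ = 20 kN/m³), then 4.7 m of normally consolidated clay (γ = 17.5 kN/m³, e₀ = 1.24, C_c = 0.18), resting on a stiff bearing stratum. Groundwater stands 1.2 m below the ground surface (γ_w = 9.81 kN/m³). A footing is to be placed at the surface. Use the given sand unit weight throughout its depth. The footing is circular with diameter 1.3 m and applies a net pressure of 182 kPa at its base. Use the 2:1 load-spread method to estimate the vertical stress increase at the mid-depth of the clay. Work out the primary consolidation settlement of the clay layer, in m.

S_c ≈ 0.0337 m

Mid-depth of clay below the ground surface: z = 1.7 + 4.7/2 = 4.05 m.
Total vertical stress at mid-clay: σ_v = 20×1.7 + 17.5×2.35 = 75.125 kPa.
Pore pressure: u = 9.81×(4.05 − 1.2) = 27.959 kPa.
Initial effective stress: σ'_0 = σ_v − u = 75.125 − 27.959 = 47.166 kPa.
Stress increase at mid-clay by the 2:1 spreading method:
Δσ ≈ qD²/(D+z)² = 182×1.3²/(1.3+4.05)² = 10.746 kPa
Final effective stress: σ'_f = σ'_0 + Δσ = 47.166 + 10.746 = 57.912 kPa.
Normally consolidated clay, so the full stress increment lies on the virgin compression line:
S_c = C_c·H/(1+e₀)·log₁₀(σ'_f/σ'_0) = 0.18×4.7/(1+1.24)×log₁₀(57.912/47.166)
    = 0.37768 × 0.08914 = 0.03367 m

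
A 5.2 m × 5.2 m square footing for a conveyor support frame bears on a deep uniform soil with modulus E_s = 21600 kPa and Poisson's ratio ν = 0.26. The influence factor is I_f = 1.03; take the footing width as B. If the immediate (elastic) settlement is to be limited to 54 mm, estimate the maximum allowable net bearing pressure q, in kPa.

S_e = q·B·(1−ν²)/E_s · I_f  ⇒  q = S_e·E_s / (B·(1−ν²)·I_f).
q = 0.054 × 21600 / (5.2 × 0.9324 × 1.03) = 233.6 kPa

q ≈ 234 kPa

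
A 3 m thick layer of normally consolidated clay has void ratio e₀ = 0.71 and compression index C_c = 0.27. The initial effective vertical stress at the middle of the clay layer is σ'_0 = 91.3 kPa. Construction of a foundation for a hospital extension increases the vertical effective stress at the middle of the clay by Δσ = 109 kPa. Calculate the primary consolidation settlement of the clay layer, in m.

Final effective stress: σ'_f = σ'_0 + Δσ = 91.3 + 109 = 200.3 kPa.
Normally consolidated clay, so the full stress increment lies on the virgin compression line:
S_c = C_c·H/(1+e₀)·log₁₀(σ'_f/σ'_0) = 0.27×3/(1+0.71)×log₁₀(200.3/91.3)
    = 0.47368 × 0.34121 = 0.1616 m

S_c ≈ 0.162 m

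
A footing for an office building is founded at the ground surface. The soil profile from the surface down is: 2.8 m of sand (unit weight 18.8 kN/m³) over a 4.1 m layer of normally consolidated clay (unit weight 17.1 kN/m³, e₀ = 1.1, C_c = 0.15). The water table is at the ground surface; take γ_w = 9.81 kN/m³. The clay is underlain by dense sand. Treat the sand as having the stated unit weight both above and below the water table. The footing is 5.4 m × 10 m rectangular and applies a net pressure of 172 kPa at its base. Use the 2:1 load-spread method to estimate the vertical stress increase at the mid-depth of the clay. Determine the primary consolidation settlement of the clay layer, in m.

S_c ≈ 0.118 m

Mid-depth of clay below the ground surface: z = 2.8 + 4.1/2 = 4.85 m.
Total vertical stress at mid-clay: σ_v = 18.8×2.8 + 17.1×2.05 = 87.695 kPa.
Pore pressure: u = 9.81×(4.85 − 0) = 47.578 kPa.
Initial effective stress: σ'_0 = σ_v − u = 87.695 − 47.578 = 40.117 kPa.
Stress increase at mid-clay by the 2:1 spreading method:
Δσ = qBL/((B+z)(L+z)) = 172×5.4×10/((5.4+4.85)(10+4.85)) = 61.02 kPa
Final effective stress: σ'_f = σ'_0 + Δσ = 40.117 + 61.02 = 101.14 kPa.
Normally consolidated clay, so the full stress increment lies on the virgin compression line:
S_c = C_c·H/(1+e₀)·log₁₀(σ'_f/σ'_0) = 0.15×4.1/(1+1.1)×log₁₀(101.14/40.117)
    = 0.29286 × 0.40159 = 0.1176 m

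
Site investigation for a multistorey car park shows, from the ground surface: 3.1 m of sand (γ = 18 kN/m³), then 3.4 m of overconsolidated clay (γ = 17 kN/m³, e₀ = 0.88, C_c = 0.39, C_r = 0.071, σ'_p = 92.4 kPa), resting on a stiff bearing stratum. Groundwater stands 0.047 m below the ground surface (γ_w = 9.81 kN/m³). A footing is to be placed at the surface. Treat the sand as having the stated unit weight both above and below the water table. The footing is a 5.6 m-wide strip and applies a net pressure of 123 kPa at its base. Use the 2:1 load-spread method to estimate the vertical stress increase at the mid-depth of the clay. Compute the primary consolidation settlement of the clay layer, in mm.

S_c ≈ 86.6 mm

Mid-depth of clay below the ground surface: z = 3.1 + 3.4/2 = 4.8 m.
Total vertical stress at mid-clay: σ_v = 18×3.1 + 17×1.7 = 84.7 kPa.
Pore pressure: u = 9.81×(4.8 − 0.047) = 46.627 kPa.
Initial effective stress: σ'_0 = σ_v − u = 84.7 − 46.627 = 38.073 kPa.
Stress increase at mid-clay by the 2:1 spreading method:
Δσ = qB/(B+z) = 123×5.6/(5.6+4.8) = 66.231 kPa
Final effective stress: σ'_f = 38.073 + 66.231 = 104.3 kPa.
σ'_f = 104.3 > σ'_p = 92.4 kPa, so the stress path crosses the preconsolidation pressure — recompression up to σ'_p, then virgin compression beyond:
S_c = H/(1+e₀)·[C_r·log₁₀(σ'_p/σ'_0) + C_c·log₁₀(σ'_f/σ'_p)]
    = 3.4/1.88 × [0.071×log₁₀(92.4/38.073) + 0.39×log₁₀(104.3/92.4)]
    = 1.8085 × [0.027339 + 0.020519] = 0.08655 m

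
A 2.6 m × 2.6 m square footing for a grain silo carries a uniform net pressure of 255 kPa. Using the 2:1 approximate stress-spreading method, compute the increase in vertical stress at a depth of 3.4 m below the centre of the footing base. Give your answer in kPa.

Δσ_z ≈ 47.9 kPa

By the 2:1 method the load spreads at 1 horizontal : 2 vertical, so at depth z the loaded area has grown by z in each plan dimension:
Δσ = qBL/((B+z)(L+z)) = 255×2.6×2.6/((2.6+3.4)(2.6+3.4)) = 47.883 kPa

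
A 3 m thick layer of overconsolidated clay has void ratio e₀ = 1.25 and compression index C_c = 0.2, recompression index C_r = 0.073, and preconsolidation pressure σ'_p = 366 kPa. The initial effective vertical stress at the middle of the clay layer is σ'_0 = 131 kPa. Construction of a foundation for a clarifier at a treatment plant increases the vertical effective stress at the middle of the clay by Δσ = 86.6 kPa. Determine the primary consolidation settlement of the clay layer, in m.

S_c ≈ 0.0215 m

Final effective stress: σ'_f = 131 + 86.6 = 217.6 kPa.
σ'_f = 217.6 ≤ σ'_p = 366 kPa, so the clay remains overconsolidated and only the recompression index applies:
S_c = C_r·H/(1+e₀)·log₁₀(σ'_f/σ'_0) = 0.073×3/2.25×log₁₀(217.6/131)
    = 0.097331 × 0.22039 = 0.02145 m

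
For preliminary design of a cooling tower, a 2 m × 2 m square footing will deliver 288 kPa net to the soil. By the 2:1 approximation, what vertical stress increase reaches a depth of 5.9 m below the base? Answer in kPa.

By the 2:1 method the load spreads at 1 horizontal : 2 vertical, so at depth z the loaded area has grown by z in each plan dimension:
Δσ = qBL/((B+z)(L+z)) = 288×2×2/((2+5.9)(2+5.9)) = 18.459 kPa

Δσ_z ≈ 18.5 kPa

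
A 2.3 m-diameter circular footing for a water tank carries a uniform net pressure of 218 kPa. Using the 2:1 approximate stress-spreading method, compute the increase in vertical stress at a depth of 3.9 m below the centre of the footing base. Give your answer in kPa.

Δσ_z ≈ 30 kPa

By the 2:1 method the load spreads at 1 horizontal : 2 vertical, so at depth z the loaded area has grown by z in each plan dimension:
Δσ ≈ qD²/(D+z)² = 218×2.3²/(2.3+3.9)² = 30.001 kPa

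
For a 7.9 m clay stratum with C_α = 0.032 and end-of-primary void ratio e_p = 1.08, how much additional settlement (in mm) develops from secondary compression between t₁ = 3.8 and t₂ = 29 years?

S_s ≈ 107 mm

Secondary compression: S_s = C_α·H/(1+e_p)·log₁₀(t₂/t₁)
S_s = 0.032×7.9/(1+1.08)×log₁₀(29/3.8)
    = 0.1215 × 0.8826 = 0.1073 m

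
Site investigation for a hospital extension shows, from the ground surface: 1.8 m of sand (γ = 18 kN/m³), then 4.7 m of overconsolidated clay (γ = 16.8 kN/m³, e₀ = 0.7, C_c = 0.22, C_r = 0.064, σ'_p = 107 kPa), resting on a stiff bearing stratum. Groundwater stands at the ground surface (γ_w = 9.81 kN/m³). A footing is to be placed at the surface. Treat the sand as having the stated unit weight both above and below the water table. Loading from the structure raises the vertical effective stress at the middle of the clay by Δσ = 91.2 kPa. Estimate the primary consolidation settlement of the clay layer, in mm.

S_c ≈ 130 mm

Mid-depth of clay below the ground surface: z = 1.8 + 4.7/2 = 4.15 m.
Total vertical stress at mid-clay: σ_v = 18×1.8 + 16.8×2.35 = 71.88 kPa.
Pore pressure: u = 9.81×(4.15 − 0) = 40.712 kPa.
Initial effective stress: σ'_0 = σ_v − u = 71.88 − 40.712 = 31.168 kPa.
Final effective stress: σ'_f = 31.168 + 91.2 = 122.37 kPa.
σ'_f = 122.37 > σ'_p = 107 kPa, so the stress path crosses the preconsolidation pressure — recompression up to σ'_p, then virgin compression beyond:
S_c = H/(1+e₀)·[C_r·log₁₀(σ'_p/σ'_0) + C_c·log₁₀(σ'_f/σ'_p)]
    = 4.7/1.7 × [0.064×log₁₀(107/31.168) + 0.22×log₁₀(122.37/107)]
    = 2.7647 × [0.034283 + 0.012824] = 0.1302 m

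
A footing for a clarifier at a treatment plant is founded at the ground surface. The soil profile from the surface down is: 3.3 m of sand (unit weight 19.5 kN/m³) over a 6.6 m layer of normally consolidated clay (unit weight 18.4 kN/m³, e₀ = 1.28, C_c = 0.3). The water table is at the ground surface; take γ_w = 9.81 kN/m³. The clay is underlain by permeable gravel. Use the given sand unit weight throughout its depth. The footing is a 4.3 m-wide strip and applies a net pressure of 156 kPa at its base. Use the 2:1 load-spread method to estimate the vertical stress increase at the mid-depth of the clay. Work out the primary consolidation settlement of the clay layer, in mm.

S_c ≈ 265 mm

Mid-depth of clay below the ground surface: z = 3.3 + 6.6/2 = 6.6 m.
Total vertical stress at mid-clay: σ_v = 19.5×3.3 + 18.4×3.3 = 125.07 kPa.
Pore pressure: u = 9.81×(6.6 − 0) = 64.746 kPa.
Initial effective stress: σ'_0 = σ_v − u = 125.07 − 64.746 = 60.324 kPa.
Stress increase at mid-clay by the 2:1 spreading method:
Δσ = qB/(B+z) = 156×4.3/(4.3+6.6) = 61.541 kPa
Final effective stress: σ'_f = σ'_0 + Δσ = 60.324 + 61.541 = 121.86 kPa.
Normally consolidated clay, so the full stress increment lies on the virgin compression line:
S_c = C_c·H/(1+e₀)·log₁₀(σ'_f/σ'_0) = 0.3×6.6/(1+1.28)×log₁₀(121.86/60.324)
    = 0.86842 × 0.30537 = 0.2652 m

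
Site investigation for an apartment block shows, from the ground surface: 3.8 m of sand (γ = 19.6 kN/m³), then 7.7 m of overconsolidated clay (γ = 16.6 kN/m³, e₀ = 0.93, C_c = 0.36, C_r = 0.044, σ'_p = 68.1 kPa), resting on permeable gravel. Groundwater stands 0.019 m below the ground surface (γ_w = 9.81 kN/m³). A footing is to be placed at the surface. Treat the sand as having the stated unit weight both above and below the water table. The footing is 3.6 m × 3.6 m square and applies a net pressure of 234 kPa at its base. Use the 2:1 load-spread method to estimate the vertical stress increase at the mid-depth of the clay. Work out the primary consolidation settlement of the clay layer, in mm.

S_c ≈ 162 mm

Mid-depth of clay below the ground surface: z = 3.8 + 7.7/2 = 7.65 m.
Total vertical stress at mid-clay: σ_v = 19.6×3.8 + 16.6×3.85 = 138.39 kPa.
Pore pressure: u = 9.81×(7.65 − 0.019) = 74.86 kPa.
Initial effective stress: σ'_0 = σ_v − u = 138.39 − 74.86 = 63.53 kPa.
Stress increase at mid-clay by the 2:1 spreading method:
Δσ = qBL/((B+z)(L+z)) = 234×3.6×3.6/((3.6+7.65)(3.6+7.65)) = 23.962 kPa
Final effective stress: σ'_f = 63.53 + 23.962 = 87.492 kPa.
σ'_f = 87.492 > σ'_p = 68.1 kPa, so the stress path crosses the preconsolidation pressure — recompression up to σ'_p, then virgin compression beyond:
S_c = H/(1+e₀)·[C_r·log₁₀(σ'_p/σ'_0) + C_c·log₁₀(σ'_f/σ'_p)]
    = 7.7/1.93 × [0.044×log₁₀(68.1/63.53) + 0.36×log₁₀(87.492/68.1)]
    = 3.9896 × [0.0013274 + 0.039176] = 0.1616 m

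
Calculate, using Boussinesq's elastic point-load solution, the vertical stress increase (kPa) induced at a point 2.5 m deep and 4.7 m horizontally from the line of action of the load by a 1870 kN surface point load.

Δσ_z ≈ 3.26 kPa

Boussinesq vertical stress below a point load on an elastic half-space:
Δσ_z = 3P/(2πz²) · [1 + (r/z)²]^(−5/2)
r/z = 4.7/2.5 = 1.88; [1+(r/z)²]^(−5/2) = 0.02284.
Δσ_z = 3×1870/(2π×2.5²) × 0.02284 = 142.86 × 0.02284 = 3.263 kPa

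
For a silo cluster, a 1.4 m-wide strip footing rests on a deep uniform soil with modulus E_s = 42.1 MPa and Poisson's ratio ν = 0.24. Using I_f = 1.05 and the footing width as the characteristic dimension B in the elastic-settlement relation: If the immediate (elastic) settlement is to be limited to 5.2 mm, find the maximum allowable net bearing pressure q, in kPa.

E_s = 42.1 MPa = 42100 kPa.
S_e = q·B·(1−ν²)/E_s · I_f  ⇒  q = S_e·E_s / (B·(1−ν²)·I_f).
q = 0.0052 × 42100 / (1.4 × 0.9424 × 1.05) = 158 kPa

q ≈ 158 kPa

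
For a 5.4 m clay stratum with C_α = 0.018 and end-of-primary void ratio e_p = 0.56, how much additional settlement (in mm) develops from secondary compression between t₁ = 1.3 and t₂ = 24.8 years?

S_s ≈ 79.8 mm

Secondary compression: S_s = C_α·H/(1+e_p)·log₁₀(t₂/t₁)
S_s = 0.018×5.4/(1+0.56)×log₁₀(24.8/1.3)
    = 0.06231 × 1.281 = 0.07979 m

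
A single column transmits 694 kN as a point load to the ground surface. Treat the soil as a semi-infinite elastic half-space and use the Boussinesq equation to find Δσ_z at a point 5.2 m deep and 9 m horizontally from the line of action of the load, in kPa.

Boussinesq vertical stress below a point load on an elastic half-space:
Δσ_z = 3P/(2πz²) · [1 + (r/z)²]^(−5/2)
r/z = 9/5.2 = 1.7308; [1+(r/z)²]^(−5/2) = 0.031337.
Δσ_z = 3×694/(2π×5.2²) × 0.031337 = 12.254 × 0.031337 = 0.384 kPa

Δσ_z ≈ 0.384 kPa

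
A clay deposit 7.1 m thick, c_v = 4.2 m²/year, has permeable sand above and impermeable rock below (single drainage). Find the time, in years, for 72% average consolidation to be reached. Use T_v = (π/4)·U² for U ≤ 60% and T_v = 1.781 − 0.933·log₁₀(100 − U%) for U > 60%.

t ≈ 5.17 years

Drainage path length: H_d = H = 7.1 m (single drainage).
U > 60%: T_v = 1.781 − 0.933·log₁₀(100 − 72) = 0.4308.
t = T_v·H_d²/c_v = 0.4308×7.1²/4.2 = 5.171 years.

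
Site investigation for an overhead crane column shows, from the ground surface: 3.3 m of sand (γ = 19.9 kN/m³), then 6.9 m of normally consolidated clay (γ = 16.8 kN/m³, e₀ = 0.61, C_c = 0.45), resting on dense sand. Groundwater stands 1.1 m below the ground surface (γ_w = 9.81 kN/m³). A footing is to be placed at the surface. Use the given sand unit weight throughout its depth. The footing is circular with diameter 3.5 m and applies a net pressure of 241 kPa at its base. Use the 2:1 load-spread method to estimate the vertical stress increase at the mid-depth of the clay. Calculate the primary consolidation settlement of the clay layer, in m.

Mid-depth of clay below the ground surface: z = 3.3 + 6.9/2 = 6.75 m.
Total vertical stress at mid-clay: σ_v = 19.9×3.3 + 16.8×3.45 = 123.63 kPa.
Pore pressure: u = 9.81×(6.75 − 1.1) = 55.427 kPa.
Initial effective stress: σ'_0 = σ_v − u = 123.63 − 55.427 = 68.203 kPa.
Stress increase at mid-clay by the 2:1 spreading method:
Δσ ≈ qD²/(D+z)² = 241×3.5²/(3.5+6.75)² = 28.1 kPa
Final effective stress: σ'_f = σ'_0 + Δσ = 68.203 + 28.1 = 96.303 kPa.
Normally consolidated clay, so the full stress increment lies on the virgin compression line:
S_c = C_c·H/(1+e₀)·log₁₀(σ'_f/σ'_0) = 0.45×6.9/(1+0.61)×log₁₀(96.303/68.203)
    = 1.9286 × 0.14984 = 0.289 m

S_c ≈ 0.289 m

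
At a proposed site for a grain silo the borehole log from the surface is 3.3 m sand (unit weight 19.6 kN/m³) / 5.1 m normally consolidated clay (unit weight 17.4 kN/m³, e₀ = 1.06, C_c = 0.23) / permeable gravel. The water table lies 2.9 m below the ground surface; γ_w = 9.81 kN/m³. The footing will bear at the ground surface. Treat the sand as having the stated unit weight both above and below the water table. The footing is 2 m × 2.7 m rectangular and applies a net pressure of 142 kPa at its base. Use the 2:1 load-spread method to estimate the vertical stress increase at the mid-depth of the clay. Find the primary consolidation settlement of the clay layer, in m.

S_c ≈ 0.033 m

Mid-depth of clay below the ground surface: z = 3.3 + 5.1/2 = 5.85 m.
Total vertical stress at mid-clay: σ_v = 19.6×3.3 + 17.4×2.55 = 109.05 kPa.
Pore pressure: u = 9.81×(5.85 − 2.9) = 28.94 kPa.
Initial effective stress: σ'_0 = σ_v − u = 109.05 − 28.94 = 80.11 kPa.
Stress increase at mid-clay by the 2:1 spreading method:
Δσ = qBL/((B+z)(L+z)) = 142×2×2.7/((2+5.85)(2.7+5.85)) = 11.425 kPa
Final effective stress: σ'_f = σ'_0 + Δσ = 80.11 + 11.425 = 91.535 kPa.
Normally consolidated clay, so the full stress increment lies on the virgin compression line:
S_c = C_c·H/(1+e₀)·log₁₀(σ'_f/σ'_0) = 0.23×5.1/(1+1.06)×log₁₀(91.535/80.11)
    = 0.56942 × 0.0579 = 0.03297 m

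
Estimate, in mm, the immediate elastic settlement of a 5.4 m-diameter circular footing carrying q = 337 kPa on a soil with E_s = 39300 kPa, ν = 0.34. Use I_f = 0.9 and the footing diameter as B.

S_e ≈ 36.9 mm

Immediate (elastic) settlement: S_e = q·B·(1−ν²)/E_s · I_f.
S_e = 337 × 5.4 × (1 − 0.34²) / 39300 × 0.9
    = 337 × 5.4 × 0.8844 / 39300 × 0.9
    = 0.03686 m = 36.86 mm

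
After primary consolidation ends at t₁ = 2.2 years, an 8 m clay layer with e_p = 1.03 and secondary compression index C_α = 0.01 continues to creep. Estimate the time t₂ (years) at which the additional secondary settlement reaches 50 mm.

t₂ ≈ 40.8 years

S_s = C_α·H/(1+e_p)·log₁₀(t₂/t₁) ⇒ log₁₀(t₂/t₁) = S_s·(1+e_p)/(C_α·H).
log₁₀(t₂/t₁) = 0.05 × (1+1.03) / (0.01×8) = 1.269
t₂ = t₁ × 10^1.269 = 2.2 × 18.57 = 40.85 years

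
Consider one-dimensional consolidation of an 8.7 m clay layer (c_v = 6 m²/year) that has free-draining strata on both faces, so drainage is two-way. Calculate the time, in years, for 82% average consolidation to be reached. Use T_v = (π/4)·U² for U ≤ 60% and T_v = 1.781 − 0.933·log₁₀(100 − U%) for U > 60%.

Drainage path length: H_d = H/2 = 4.35 m (double drainage).
U > 60%: T_v = 1.781 − 0.933·log₁₀(100 − 82) = 0.60983.
t = T_v·H_d²/c_v = 0.60983×4.35²/6 = 1.923 years.

t ≈ 1.92 years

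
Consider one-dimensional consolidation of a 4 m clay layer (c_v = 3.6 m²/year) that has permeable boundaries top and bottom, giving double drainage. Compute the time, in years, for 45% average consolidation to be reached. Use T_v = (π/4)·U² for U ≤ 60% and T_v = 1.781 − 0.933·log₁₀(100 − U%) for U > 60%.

t ≈ 0.177 years

Drainage path length: H_d = H/2 = 2 m (double drainage).
U ≤ 60%: T_v = (π/4)·U² = (π/4)×0.45² = 0.15904.
t = T_v·H_d²/c_v = 0.15904×2²/3.6 = 0.1767 years.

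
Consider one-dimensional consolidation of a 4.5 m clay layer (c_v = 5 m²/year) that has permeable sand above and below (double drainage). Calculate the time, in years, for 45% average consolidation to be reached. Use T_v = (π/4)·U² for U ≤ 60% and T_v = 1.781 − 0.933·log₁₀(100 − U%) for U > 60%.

t ≈ 0.161 years

Drainage path length: H_d = H/2 = 2.25 m (double drainage).
U ≤ 60%: T_v = (π/4)·U² = (π/4)×0.45² = 0.15904.
t = T_v·H_d²/c_v = 0.15904×2.25²/5 = 0.161 years.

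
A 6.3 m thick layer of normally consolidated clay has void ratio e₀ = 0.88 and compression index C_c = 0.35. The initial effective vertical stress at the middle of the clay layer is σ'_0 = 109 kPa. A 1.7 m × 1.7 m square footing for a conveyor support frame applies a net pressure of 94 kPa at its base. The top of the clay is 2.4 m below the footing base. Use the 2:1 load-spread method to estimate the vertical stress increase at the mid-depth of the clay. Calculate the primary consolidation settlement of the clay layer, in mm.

S_c ≈ 23.6 mm

Mid-depth of clay below the footing base: z = 2.4 + 6.3/2 = 5.55 m.
Stress increase at mid-clay by the 2:1 spreading method:
Δσ = qBL/((B+z)(L+z)) = 94×1.7×1.7/((1.7+5.55)(1.7+5.55)) = 5.1683 kPa
Final effective stress: σ'_f = σ'_0 + Δσ = 109 + 5.1683 = 114.17 kPa.
Normally consolidated clay, so the full stress increment lies on the virgin compression line:
S_c = C_c·H/(1+e₀)·log₁₀(σ'_f/σ'_0) = 0.35×6.3/(1+0.88)×log₁₀(114.17/109)
    = 1.1729 × 0.020126 = 0.02361 m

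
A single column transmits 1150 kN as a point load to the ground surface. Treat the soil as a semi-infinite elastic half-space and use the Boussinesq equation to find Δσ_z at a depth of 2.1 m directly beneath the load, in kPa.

Boussinesq vertical stress below a point load on an elastic half-space:
Δσ_z = 3P/(2πz²) · [1 + (r/z)²]^(−5/2)
r/z = 0/2.1 = 0; [1+(r/z)²]^(−5/2) = 1.
Δσ_z = 3×1150/(2π×2.1²) × 1 = 124.51 × 1 = 124.5 kPa

Δσ_z ≈ 125 kPa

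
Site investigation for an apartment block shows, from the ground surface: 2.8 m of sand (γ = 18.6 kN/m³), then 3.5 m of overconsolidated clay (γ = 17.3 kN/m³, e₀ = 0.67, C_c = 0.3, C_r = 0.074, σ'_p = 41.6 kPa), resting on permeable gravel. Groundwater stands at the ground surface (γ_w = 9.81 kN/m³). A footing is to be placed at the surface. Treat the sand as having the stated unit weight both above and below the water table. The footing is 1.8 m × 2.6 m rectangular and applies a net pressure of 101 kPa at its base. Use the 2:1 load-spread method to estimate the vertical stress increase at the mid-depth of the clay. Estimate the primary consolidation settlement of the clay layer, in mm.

S_c ≈ 46.4 mm

Mid-depth of clay below the ground surface: z = 2.8 + 3.5/2 = 4.55 m.
Total vertical stress at mid-clay: σ_v = 18.6×2.8 + 17.3×1.75 = 82.355 kPa.
Pore pressure: u = 9.81×(4.55 − 0) = 44.636 kPa.
Initial effective stress: σ'_0 = σ_v − u = 82.355 − 44.636 = 37.719 kPa.
Stress increase at mid-clay by the 2:1 spreading method:
Δσ = qBL/((B+z)(L+z)) = 101×1.8×2.6/((1.8+4.55)(2.6+4.55)) = 10.411 kPa
Final effective stress: σ'_f = 37.719 + 10.411 = 48.13 kPa.
σ'_f = 48.13 > σ'_p = 41.6 kPa, so the stress path crosses the preconsolidation pressure — recompression up to σ'_p, then virgin compression beyond:
S_c = H/(1+e₀)·[C_r·log₁₀(σ'_p/σ'_0) + C_c·log₁₀(σ'_f/σ'_p)]
    = 3.5/1.67 × [0.074×log₁₀(41.6/37.719) + 0.3×log₁₀(48.13/41.6)]
    = 2.0958 × [0.0031475 + 0.018997] = 0.04641 m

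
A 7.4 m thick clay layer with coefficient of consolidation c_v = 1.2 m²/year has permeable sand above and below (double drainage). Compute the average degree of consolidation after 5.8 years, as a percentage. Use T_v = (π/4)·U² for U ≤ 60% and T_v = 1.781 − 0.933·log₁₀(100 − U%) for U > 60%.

U ≈ 76.9 %

Drainage path length: H_d = H/2 = 3.7 m (double drainage).
T_v = c_v·t/H_d² = 1.2×5.8/3.7² = 0.5084.
T_v = 0.5084 corresponds to the U > 60% branch:
U = 1 − 10^((1.781 − T_v)/0.933)/100 = 0.7688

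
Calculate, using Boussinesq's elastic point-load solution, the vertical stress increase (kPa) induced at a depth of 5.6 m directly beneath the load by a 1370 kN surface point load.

Δσ_z ≈ 20.9 kPa

Boussinesq vertical stress below a point load on an elastic half-space:
Δσ_z = 3P/(2πz²) · [1 + (r/z)²]^(−5/2)
r/z = 0/5.6 = 0; [1+(r/z)²]^(−5/2) = 1.
Δσ_z = 3×1370/(2π×5.6²) × 1 = 20.859 × 1 = 20.86 kPa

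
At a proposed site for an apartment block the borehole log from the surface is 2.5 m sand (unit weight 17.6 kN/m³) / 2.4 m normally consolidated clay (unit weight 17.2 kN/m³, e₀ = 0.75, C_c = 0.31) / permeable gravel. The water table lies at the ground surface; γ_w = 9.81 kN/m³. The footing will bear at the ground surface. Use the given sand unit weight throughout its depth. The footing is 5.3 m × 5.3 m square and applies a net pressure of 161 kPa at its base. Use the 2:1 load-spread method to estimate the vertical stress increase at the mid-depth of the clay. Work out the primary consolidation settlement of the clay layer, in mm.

Mid-depth of clay below the ground surface: z = 2.5 + 2.4/2 = 3.7 m.
Total vertical stress at mid-clay: σ_v = 17.6×2.5 + 17.2×1.2 = 64.64 kPa.
Pore pressure: u = 9.81×(3.7 − 0) = 36.297 kPa.
Initial effective stress: σ'_0 = σ_v − u = 64.64 − 36.297 = 28.343 kPa.
Stress increase at mid-clay by the 2:1 spreading method:
Δσ = qBL/((B+z)(L+z)) = 161×5.3×5.3/((5.3+3.7)(5.3+3.7)) = 55.833 kPa
Final effective stress: σ'_f = σ'_0 + Δσ = 28.343 + 55.833 = 84.176 kPa.
Normally consolidated clay, so the full stress increment lies on the virgin compression line:
S_c = C_c·H/(1+e₀)·log₁₀(σ'_f/σ'_0) = 0.31×2.4/(1+0.75)×log₁₀(84.176/28.343)
    = 0.42514 × 0.47274 = 0.201 m

S_c ≈ 201 mm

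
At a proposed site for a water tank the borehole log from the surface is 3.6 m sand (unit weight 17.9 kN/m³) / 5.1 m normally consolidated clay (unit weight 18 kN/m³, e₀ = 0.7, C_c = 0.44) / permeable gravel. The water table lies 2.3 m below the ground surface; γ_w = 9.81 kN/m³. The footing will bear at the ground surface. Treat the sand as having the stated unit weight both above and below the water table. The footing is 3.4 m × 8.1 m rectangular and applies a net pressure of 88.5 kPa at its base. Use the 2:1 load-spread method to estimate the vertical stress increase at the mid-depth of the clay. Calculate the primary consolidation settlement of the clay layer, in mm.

Mid-depth of clay below the ground surface: z = 3.6 + 5.1/2 = 6.15 m.
Total vertical stress at mid-clay: σ_v = 17.9×3.6 + 18×2.55 = 110.34 kPa.
Pore pressure: u = 9.81×(6.15 − 2.3) = 37.769 kPa.
Initial effective stress: σ'_0 = σ_v − u = 110.34 − 37.769 = 72.571 kPa.
Stress increase at mid-clay by the 2:1 spreading method:
Δσ = qBL/((B+z)(L+z)) = 88.5×3.4×8.1/((3.4+6.15)(8.1+6.15)) = 17.91 kPa
Final effective stress: σ'_f = σ'_0 + Δσ = 72.571 + 17.91 = 90.481 kPa.
Normally consolidated clay, so the full stress increment lies on the virgin compression line:
S_c = C_c·H/(1+e₀)·log₁₀(σ'_f/σ'_0) = 0.44×5.1/(1+0.7)×log₁₀(90.481/72.571)
    = 1.32 × 0.095794 = 0.1264 m

S_c ≈ 126 mm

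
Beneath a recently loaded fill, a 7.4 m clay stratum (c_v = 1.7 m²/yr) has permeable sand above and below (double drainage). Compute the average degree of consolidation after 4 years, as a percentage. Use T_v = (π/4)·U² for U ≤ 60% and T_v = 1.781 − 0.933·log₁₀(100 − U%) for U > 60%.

U ≈ 76.2 %

Drainage path length: H_d = H/2 = 3.7 m (double drainage).
T_v = c_v·t/H_d² = 1.7×4/3.7² = 0.49671.
T_v = 0.49671 corresponds to the U > 60% branch:
U = 1 − 10^((1.781 − T_v)/0.933)/100 = 0.762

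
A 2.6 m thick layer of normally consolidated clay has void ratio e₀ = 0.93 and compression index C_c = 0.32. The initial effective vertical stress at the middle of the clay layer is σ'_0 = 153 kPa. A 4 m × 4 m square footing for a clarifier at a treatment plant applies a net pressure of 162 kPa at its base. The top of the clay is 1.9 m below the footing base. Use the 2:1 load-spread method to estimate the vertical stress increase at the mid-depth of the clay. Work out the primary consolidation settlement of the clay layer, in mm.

S_c ≈ 52.9 mm

Mid-depth of clay below the footing base: z = 1.9 + 2.6/2 = 3.2 m.
Stress increase at mid-clay by the 2:1 spreading method:
Δσ = qBL/((B+z)(L+z)) = 162×4×4/((4+3.2)(4+3.2)) = 50 kPa
Final effective stress: σ'_f = σ'_0 + Δσ = 153 + 50 = 203 kPa.
Normally consolidated clay, so the full stress increment lies on the virgin compression line:
S_c = C_c·H/(1+e₀)·log₁₀(σ'_f/σ'_0) = 0.32×2.6/(1+0.93)×log₁₀(203/153)
    = 0.43109 × 0.1228 = 0.05294 m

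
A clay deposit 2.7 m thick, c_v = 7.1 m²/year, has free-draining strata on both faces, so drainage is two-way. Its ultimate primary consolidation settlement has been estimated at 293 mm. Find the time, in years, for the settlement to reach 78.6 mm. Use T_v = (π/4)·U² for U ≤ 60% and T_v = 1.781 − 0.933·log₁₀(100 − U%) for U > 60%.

t ≈ 0.0145 years

Drainage path length: H_d = H/2 = 1.35 m (double drainage).
U = S(t)/S_ult = 78.6/293 = 0.2683.
U ≤ 60%: T_v = (π/4)·U² = (π/4)×0.26826² = 0.05652.
t = T_v·H_d²/c_v = 0.05652×1.35²/7.1 = 0.01451 years.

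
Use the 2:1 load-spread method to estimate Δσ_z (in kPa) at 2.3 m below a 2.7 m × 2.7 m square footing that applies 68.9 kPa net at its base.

By the 2:1 method the load spreads at 1 horizontal : 2 vertical, so at depth z the loaded area has grown by z in each plan dimension:
Δσ = qBL/((B+z)(L+z)) = 68.9×2.7×2.7/((2.7+2.3)(2.7+2.3)) = 20.091 kPa

Δσ_z ≈ 20.1 kPa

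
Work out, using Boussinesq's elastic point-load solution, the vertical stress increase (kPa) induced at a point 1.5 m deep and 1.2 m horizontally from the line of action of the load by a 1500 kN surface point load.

Δσ_z ≈ 92.4 kPa

Boussinesq vertical stress below a point load on an elastic half-space:
Δσ_z = 3P/(2πz²) · [1 + (r/z)²]^(−5/2)
r/z = 1.2/1.5 = 0.8; [1+(r/z)²]^(−5/2) = 0.29033.
Δσ_z = 3×1500/(2π×1.5²) × 0.29033 = 318.31 × 0.29033 = 92.41 kPa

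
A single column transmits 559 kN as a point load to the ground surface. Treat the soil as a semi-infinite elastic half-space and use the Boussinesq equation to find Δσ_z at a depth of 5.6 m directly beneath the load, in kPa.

Boussinesq vertical stress below a point load on an elastic half-space:
Δσ_z = 3P/(2πz²) · [1 + (r/z)²]^(−5/2)
r/z = 0/5.6 = 0; [1+(r/z)²]^(−5/2) = 1.
Δσ_z = 3×559/(2π×5.6²) × 1 = 8.5109 × 1 = 8.511 kPa

Δσ_z ≈ 8.51 kPa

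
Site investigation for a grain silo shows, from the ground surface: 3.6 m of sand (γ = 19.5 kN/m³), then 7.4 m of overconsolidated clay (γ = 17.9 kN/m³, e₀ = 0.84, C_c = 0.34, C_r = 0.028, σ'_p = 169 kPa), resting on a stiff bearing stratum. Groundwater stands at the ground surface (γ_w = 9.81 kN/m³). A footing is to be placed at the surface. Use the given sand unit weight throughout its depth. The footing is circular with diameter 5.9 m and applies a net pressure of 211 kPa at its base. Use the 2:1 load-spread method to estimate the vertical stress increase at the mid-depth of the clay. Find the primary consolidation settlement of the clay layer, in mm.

S_c ≈ 24.5 mm

Mid-depth of clay below the ground surface: z = 3.6 + 7.4/2 = 7.3 m.
Total vertical stress at mid-clay: σ_v = 19.5×3.6 + 17.9×3.7 = 136.43 kPa.
Pore pressure: u = 9.81×(7.3 − 0) = 71.613 kPa.
Initial effective stress: σ'_0 = σ_v − u = 136.43 − 71.613 = 64.817 kPa.
Stress increase at mid-clay by the 2:1 spreading method:
Δσ ≈ qD²/(D+z)² = 211×5.9²/(5.9+7.3)² = 42.154 kPa
Final effective stress: σ'_f = 64.817 + 42.154 = 106.97 kPa.
σ'_f = 106.97 ≤ σ'_p = 169 kPa, so the clay remains overconsolidated and only the recompression index applies:
S_c = C_r·H/(1+e₀)·log₁₀(σ'_f/σ'_0) = 0.028×7.4/1.84×log₁₀(106.97/64.817)
    = 0.11261 × 0.21757 = 0.0245 m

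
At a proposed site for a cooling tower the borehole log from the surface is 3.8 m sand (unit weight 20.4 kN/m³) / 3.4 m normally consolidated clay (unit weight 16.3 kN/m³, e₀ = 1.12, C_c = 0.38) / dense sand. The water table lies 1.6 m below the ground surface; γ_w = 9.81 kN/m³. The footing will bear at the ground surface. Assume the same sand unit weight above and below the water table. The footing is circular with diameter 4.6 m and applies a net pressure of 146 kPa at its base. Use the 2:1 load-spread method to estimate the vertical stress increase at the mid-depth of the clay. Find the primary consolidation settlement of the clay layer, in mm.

Mid-depth of clay below the ground surface: z = 3.8 + 3.4/2 = 5.5 m.
Total vertical stress at mid-clay: σ_v = 20.4×3.8 + 16.3×1.7 = 105.23 kPa.
Pore pressure: u = 9.81×(5.5 − 1.6) = 38.259 kPa.
Initial effective stress: σ'_0 = σ_v − u = 105.23 − 38.259 = 66.971 kPa.
Stress increase at mid-clay by the 2:1 spreading method:
Δσ ≈ qD²/(D+z)² = 146×4.6²/(4.6+5.5)² = 30.285 kPa
Final effective stress: σ'_f = σ'_0 + Δσ = 66.971 + 30.285 = 97.256 kPa.
Normally consolidated clay, so the full stress increment lies on the virgin compression line:
S_c = C_c·H/(1+e₀)·log₁₀(σ'_f/σ'_0) = 0.38×3.4/(1+1.12)×log₁₀(97.256/66.971)
    = 0.60943 × 0.16203 = 0.09875 m

S_c ≈ 98.7 mm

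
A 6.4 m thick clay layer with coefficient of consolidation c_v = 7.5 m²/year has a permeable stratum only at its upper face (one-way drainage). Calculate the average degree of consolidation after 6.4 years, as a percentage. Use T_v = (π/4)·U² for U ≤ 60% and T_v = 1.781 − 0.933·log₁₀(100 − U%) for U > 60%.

Drainage path length: H_d = H = 6.4 m (single drainage).
T_v = c_v·t/H_d² = 7.5×6.4/6.4² = 1.1719.
T_v = 1.1719 corresponds to the U > 60% branch:
U = 1 − 10^((1.781 − T_v)/0.933)/100 = 0.955

U ≈ 95.5 %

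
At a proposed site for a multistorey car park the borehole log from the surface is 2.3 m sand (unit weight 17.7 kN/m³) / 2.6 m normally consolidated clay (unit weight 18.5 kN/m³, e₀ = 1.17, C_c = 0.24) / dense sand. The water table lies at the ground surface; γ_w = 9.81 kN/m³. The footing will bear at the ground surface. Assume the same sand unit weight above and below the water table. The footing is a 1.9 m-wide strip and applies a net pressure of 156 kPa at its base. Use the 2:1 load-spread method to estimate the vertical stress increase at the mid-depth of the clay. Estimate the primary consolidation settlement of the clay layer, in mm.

Mid-depth of clay below the ground surface: z = 2.3 + 2.6/2 = 3.6 m.
Total vertical stress at mid-clay: σ_v = 17.7×2.3 + 18.5×1.3 = 64.76 kPa.
Pore pressure: u = 9.81×(3.6 − 0) = 35.316 kPa.
Initial effective stress: σ'_0 = σ_v − u = 64.76 − 35.316 = 29.444 kPa.
Stress increase at mid-clay by the 2:1 spreading method:
Δσ = qB/(B+z) = 156×1.9/(1.9+3.6) = 53.891 kPa
Final effective stress: σ'_f = σ'_0 + Δσ = 29.444 + 53.891 = 83.335 kPa.
Normally consolidated clay, so the full stress increment lies on the virgin compression line:
S_c = C_c·H/(1+e₀)·log₁₀(σ'_f/σ'_0) = 0.24×2.6/(1+1.17)×log₁₀(83.335/29.444)
    = 0.28756 × 0.45183 = 0.1299 m

S_c ≈ 130 mm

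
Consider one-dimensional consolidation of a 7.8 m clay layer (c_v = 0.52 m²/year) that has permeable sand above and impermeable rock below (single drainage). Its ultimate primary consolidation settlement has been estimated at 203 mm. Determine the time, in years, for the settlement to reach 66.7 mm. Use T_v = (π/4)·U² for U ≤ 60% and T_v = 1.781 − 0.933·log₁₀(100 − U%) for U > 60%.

t ≈ 9.92 years

Drainage path length: H_d = H = 7.8 m (single drainage).
U = S(t)/S_ult = 66.7/203 = 0.3286.
U ≤ 60%: T_v = (π/4)·U² = (π/4)×0.32857² = 0.084791.
t = T_v·H_d²/c_v = 0.084791×7.8²/0.52 = 9.921 years.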